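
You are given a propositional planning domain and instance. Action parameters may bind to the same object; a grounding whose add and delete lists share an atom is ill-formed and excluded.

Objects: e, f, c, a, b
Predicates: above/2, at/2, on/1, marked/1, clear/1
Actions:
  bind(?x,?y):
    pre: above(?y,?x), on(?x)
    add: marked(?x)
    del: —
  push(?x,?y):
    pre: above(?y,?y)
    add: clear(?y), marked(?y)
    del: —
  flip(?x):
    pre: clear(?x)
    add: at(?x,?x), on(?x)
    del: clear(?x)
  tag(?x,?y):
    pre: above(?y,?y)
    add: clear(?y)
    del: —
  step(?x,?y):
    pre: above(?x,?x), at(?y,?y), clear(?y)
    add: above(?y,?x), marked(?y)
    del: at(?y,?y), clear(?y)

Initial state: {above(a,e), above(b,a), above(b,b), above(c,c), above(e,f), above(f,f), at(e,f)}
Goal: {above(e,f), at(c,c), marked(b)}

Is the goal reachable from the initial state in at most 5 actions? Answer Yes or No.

1. push(e,c)  →  {above(a,e), above(b,a), above(b,b), above(c,c), above(e,f), above(f,f), at(e,f), clear(c), marked(c)}
2. push(e,b)  →  {above(a,e), above(b,a), above(b,b), above(c,c), above(e,f), above(f,f), at(e,f), clear(b), clear(c), marked(b), marked(c)}
3. flip(c)  →  {above(a,e), above(b,a), above(b,b), above(c,c), above(e,f), above(f,f), at(c,c), at(e,f), clear(b), marked(b), marked(c), on(c)}
optimal plan length = 3; 3 ≤ 5

Yes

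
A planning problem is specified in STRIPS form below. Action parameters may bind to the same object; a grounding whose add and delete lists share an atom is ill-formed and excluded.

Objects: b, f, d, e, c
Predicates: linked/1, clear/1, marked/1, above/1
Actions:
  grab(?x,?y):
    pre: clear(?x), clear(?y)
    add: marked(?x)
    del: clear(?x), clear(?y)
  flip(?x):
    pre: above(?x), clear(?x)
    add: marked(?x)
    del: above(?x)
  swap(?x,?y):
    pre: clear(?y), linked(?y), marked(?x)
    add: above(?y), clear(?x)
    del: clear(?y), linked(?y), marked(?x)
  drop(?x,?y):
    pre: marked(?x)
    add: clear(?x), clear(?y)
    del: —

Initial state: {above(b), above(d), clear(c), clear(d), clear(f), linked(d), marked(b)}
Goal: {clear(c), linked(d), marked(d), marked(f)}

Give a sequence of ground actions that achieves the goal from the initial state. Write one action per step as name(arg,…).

grab(f,f); grab(d,d)

1. grab(f,f)  →  {above(b), above(d), clear(c), clear(d), linked(d), marked(b), marked(f)}
2. grab(d,d)  →  {above(b), above(d), clear(c), linked(d), marked(b), marked(d), marked(f)}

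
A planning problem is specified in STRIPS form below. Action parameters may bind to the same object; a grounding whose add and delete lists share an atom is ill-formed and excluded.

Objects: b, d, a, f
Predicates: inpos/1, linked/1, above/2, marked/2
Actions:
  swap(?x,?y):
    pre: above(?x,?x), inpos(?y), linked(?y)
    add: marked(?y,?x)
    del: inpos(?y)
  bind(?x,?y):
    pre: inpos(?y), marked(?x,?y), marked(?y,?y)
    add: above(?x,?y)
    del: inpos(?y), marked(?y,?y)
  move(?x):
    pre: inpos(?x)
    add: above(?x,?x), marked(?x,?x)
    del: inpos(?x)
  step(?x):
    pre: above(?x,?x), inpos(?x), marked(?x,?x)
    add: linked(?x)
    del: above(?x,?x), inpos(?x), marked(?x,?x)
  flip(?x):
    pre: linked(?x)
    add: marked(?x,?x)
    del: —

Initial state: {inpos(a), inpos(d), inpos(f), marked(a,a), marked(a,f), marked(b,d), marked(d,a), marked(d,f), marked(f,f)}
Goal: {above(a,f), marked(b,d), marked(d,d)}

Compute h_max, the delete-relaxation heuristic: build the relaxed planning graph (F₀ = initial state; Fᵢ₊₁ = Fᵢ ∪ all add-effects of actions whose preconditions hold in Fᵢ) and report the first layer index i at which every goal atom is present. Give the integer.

F0 = init (9 atoms)
F1 = F0 ∪ {above(a,a), above(a,f), above(d,a), above(d,d), above(d,f), above(f,f), marked(d,d)}  (16 atoms)
goal ⊆ F1  ⇒  h_max = 1

1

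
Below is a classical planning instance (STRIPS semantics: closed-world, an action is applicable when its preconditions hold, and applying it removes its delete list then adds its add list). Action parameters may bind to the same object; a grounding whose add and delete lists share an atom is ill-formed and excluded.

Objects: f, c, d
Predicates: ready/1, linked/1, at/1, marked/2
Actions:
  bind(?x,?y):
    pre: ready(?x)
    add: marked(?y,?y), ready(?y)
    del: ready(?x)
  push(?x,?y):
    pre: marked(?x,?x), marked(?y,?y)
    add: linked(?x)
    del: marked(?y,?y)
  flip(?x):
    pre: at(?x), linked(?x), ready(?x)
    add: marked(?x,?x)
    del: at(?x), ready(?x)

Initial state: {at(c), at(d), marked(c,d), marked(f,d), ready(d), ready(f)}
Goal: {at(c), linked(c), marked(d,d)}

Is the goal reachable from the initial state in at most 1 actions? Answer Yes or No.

No

1. bind(f,c)  →  {at(c), at(d), marked(c,c), marked(c,d), marked(f,d), ready(c), ready(d)}
2. bind(c,d)  →  {at(c), at(d), marked(c,c), marked(c,d), marked(d,d), marked(f,d), ready(d)}
3. push(c,c)  →  {at(c), at(d), linked(c), marked(c,d), marked(d,d), marked(f,d), ready(d)}
optimal plan length = 3; 3 > 1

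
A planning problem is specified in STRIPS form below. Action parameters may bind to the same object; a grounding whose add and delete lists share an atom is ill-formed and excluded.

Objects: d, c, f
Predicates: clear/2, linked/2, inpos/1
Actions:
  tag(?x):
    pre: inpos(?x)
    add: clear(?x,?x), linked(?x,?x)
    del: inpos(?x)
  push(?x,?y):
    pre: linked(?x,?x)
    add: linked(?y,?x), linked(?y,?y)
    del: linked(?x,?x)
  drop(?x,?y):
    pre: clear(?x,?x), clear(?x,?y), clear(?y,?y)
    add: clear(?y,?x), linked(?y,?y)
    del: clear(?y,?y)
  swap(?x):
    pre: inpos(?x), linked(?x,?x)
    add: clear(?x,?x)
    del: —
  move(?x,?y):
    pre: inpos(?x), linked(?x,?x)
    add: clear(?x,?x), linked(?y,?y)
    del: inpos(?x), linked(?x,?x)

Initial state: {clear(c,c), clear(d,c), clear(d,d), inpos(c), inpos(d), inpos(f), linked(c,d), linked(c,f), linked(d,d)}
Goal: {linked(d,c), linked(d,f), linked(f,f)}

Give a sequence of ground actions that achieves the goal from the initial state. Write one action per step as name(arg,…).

tag(c); tag(f); push(c,d); push(f,d); push(d,f)

1. tag(c)  →  {clear(c,c), clear(d,c), clear(d,d), inpos(d), inpos(f), linked(c,c), linked(c,d), linked(c,f), linked(d,d)}
2. tag(f)  →  {clear(c,c), clear(d,c), clear(d,d), clear(f,f), inpos(d), linked(c,c), linked(c,d), linked(c,f), linked(d,d), linked(f,f)}
3. push(c,d)  →  {clear(c,c), clear(d,c), clear(d,d), clear(f,f), inpos(d), linked(c,d), linked(c,f), linked(d,c), linked(d,d), linked(f,f)}
4. push(f,d)  →  {clear(c,c), clear(d,c), clear(d,d), clear(f,f), inpos(d), linked(c,d), linked(c,f), linked(d,c), linked(d,d), linked(d,f)}
5. push(d,f)  →  {clear(c,c), clear(d,c), clear(d,d), clear(f,f), inpos(d), linked(c,d), linked(c,f), linked(d,c), linked(d,f), linked(f,d), linked(f,f)}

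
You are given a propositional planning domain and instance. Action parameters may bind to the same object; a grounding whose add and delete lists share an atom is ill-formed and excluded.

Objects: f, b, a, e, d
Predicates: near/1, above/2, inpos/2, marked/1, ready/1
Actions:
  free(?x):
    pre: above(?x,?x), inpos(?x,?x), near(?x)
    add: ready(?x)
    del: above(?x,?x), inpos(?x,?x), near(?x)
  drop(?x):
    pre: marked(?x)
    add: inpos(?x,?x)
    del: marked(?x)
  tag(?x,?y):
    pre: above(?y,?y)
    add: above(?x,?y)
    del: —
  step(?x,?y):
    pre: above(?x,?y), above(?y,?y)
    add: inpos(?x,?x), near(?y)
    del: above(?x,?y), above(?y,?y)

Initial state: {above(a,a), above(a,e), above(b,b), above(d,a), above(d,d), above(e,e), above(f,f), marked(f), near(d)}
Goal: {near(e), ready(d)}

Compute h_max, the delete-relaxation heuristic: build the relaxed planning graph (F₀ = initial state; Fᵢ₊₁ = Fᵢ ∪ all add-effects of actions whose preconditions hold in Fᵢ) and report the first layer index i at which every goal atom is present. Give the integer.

F0 = init (9 atoms)
F1 = F0 ∪ {above(a,b), above(a,d), above(a,f), above(b,a), above(b,d), above(b,e), above(b,f), above(d,b), above(d,e), above(d,f), above(e,a), above(e,b), above(e,d), above(e,f), above(f,a), above(f,b), above(f,d), above(f,e), inpos(a,a), inpos(b,b), inpos(d,d), inpos(e,e), inpos(f,f), near(a), near(b), near(e), near(f)}  (36 atoms)
F2 = F1 ∪ {ready(a), ready(b), ready(d), ready(e), ready(f)}  (41 atoms)
goal ⊆ F2  ⇒  h_max = 2

2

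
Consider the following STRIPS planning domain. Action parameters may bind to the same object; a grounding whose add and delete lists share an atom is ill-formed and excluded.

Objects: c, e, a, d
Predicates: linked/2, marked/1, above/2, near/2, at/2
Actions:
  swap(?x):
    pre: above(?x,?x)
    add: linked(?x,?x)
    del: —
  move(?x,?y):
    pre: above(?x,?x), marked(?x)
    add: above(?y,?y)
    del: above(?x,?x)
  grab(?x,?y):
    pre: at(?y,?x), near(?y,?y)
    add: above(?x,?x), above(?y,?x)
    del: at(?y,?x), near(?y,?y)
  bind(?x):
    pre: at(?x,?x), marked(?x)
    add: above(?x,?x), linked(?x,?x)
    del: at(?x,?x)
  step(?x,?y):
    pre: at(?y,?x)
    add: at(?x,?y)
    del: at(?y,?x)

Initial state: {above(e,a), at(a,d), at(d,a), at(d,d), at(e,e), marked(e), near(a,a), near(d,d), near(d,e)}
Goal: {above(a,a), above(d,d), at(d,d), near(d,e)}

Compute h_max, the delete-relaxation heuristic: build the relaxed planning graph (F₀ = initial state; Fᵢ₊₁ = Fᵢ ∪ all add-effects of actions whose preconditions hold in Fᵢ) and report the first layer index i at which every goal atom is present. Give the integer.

F0 = init (9 atoms)
F1 = F0 ∪ {above(a,a), above(a,d), above(d,a), above(d,d), above(e,e), linked(e,e)}  (15 atoms)
goal ⊆ F1  ⇒  h_max = 1

1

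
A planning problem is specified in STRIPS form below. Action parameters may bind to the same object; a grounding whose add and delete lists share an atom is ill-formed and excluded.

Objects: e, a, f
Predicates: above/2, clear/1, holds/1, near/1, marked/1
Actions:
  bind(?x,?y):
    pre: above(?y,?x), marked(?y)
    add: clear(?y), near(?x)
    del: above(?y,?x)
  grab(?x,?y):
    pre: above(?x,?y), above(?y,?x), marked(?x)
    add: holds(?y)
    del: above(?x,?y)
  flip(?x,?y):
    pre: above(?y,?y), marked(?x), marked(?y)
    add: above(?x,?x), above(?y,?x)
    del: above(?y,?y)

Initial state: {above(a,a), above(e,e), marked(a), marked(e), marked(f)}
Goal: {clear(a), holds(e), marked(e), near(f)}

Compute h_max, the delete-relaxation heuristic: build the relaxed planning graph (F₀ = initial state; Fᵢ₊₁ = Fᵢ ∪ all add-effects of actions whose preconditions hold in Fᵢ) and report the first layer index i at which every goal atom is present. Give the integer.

2

F0 = init (5 atoms)
F1 = F0 ∪ {above(a,e), above(a,f), above(e,a), above(e,f), above(f,f), clear(a), clear(e), holds(a), holds(e), near(a), near(e)}  (16 atoms)
F2 = F1 ∪ {above(f,a), above(f,e), clear(f), holds(f), near(f)}  (21 atoms)
goal ⊆ F2  ⇒  h_max = 2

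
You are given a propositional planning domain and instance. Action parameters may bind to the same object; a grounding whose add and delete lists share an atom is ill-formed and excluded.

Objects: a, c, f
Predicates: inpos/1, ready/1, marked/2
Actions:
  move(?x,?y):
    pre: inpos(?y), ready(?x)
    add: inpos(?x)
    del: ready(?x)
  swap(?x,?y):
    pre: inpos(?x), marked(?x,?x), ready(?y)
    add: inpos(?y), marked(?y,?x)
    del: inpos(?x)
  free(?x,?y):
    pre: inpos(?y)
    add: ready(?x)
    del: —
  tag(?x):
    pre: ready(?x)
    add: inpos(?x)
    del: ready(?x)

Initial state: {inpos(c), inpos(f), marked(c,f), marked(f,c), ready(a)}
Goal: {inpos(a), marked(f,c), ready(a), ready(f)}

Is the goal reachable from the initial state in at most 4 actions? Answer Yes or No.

Yes

1. move(a,c)  →  {inpos(a), inpos(c), inpos(f), marked(c,f), marked(f,c)}
2. free(a,a)  →  {inpos(a), inpos(c), inpos(f), marked(c,f), marked(f,c), ready(a)}
3. free(f,a)  →  {inpos(a), inpos(c), inpos(f), marked(c,f), marked(f,c), ready(a), ready(f)}
optimal plan length = 3; 3 ≤ 4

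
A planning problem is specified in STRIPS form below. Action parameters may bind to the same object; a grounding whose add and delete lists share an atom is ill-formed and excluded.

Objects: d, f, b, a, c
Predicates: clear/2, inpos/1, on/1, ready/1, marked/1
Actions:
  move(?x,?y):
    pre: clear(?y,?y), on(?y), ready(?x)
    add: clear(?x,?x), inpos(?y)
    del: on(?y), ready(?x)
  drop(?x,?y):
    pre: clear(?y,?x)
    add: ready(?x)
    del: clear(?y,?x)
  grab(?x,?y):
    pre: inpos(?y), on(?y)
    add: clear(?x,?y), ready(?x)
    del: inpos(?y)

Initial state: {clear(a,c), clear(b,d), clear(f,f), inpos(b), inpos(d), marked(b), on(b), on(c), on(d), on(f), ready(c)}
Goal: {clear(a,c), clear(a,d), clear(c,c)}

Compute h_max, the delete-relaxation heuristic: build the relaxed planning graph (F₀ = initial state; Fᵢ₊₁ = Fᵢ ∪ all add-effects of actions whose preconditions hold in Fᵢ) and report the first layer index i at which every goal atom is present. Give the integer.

F0 = init (11 atoms)
F1 = F0 ∪ {clear(a,b), clear(a,d), clear(b,b), clear(c,b), clear(c,c), clear(c,d), clear(d,b), clear(d,d), clear(f,b), clear(f,d), inpos(f), ready(a), ready(b), ready(d), ready(f)}  (26 atoms)
goal ⊆ F1  ⇒  h_max = 1

1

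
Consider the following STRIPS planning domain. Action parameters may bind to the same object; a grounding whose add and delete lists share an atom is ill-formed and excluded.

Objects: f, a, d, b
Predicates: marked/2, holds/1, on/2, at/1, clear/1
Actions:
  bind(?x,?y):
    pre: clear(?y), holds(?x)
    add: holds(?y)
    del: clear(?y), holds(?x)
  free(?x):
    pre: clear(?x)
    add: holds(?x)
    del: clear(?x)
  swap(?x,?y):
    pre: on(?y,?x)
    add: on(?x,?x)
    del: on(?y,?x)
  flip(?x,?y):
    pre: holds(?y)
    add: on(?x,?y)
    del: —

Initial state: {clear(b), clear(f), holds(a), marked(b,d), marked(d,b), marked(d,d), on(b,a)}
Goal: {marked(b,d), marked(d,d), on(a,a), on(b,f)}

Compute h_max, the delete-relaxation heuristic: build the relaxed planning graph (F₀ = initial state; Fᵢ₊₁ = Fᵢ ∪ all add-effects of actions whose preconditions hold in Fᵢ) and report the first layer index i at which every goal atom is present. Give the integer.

F0 = init (7 atoms)
F1 = F0 ∪ {holds(b), holds(f), on(a,a), on(d,a), on(f,a)}  (12 atoms)
F2 = F1 ∪ {on(a,b), on(a,f), on(b,b), on(b,f), on(d,b), on(d,f), on(f,b), on(f,f)}  (20 atoms)
goal ⊆ F2  ⇒  h_max = 2

2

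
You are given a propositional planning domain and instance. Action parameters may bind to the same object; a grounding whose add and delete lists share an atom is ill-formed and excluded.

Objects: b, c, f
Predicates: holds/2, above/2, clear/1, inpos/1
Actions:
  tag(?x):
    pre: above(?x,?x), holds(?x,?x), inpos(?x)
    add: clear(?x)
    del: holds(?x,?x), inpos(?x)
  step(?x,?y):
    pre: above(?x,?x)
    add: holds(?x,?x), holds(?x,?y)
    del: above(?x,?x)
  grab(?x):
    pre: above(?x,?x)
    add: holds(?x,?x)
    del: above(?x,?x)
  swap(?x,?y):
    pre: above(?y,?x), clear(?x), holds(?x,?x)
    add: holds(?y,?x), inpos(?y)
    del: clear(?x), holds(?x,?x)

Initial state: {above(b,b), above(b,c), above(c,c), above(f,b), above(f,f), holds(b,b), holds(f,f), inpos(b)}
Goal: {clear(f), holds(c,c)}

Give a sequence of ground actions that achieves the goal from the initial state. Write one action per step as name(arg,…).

1. tag(b)  →  {above(b,b), above(b,c), above(c,c), above(f,b), above(f,f), clear(b), holds(f,f)}
2. step(b,b)  →  {above(b,c), above(c,c), above(f,b), above(f,f), clear(b), holds(b,b), holds(f,f)}
3. step(c,b)  →  {above(b,c), above(f,b), above(f,f), clear(b), holds(b,b), holds(c,b), holds(c,c), holds(f,f)}
4. swap(b,f)  →  {above(b,c), above(f,b), above(f,f), holds(c,b), holds(c,c), holds(f,b), holds(f,f), inpos(f)}
5. tag(f)  →  {above(b,c), above(f,b), above(f,f), clear(f), holds(c,b), holds(c,c), holds(f,b)}

tag(b); step(b,b); step(c,b); swap(b,f); tag(f)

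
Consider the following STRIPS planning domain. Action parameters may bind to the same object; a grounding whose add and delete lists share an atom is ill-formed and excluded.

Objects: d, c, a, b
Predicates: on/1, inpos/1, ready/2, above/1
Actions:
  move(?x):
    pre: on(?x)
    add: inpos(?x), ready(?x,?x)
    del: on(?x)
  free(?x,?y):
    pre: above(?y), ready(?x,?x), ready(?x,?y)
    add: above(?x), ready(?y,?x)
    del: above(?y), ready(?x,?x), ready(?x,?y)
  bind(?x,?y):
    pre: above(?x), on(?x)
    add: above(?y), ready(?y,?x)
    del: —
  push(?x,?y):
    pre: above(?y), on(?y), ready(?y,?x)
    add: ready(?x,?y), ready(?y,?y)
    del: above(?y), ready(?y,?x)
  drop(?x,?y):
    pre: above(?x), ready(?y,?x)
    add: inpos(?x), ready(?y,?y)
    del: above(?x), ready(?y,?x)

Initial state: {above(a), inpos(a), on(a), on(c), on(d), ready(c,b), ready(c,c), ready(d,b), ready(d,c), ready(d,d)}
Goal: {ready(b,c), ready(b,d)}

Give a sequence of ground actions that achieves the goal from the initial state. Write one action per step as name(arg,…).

1. bind(a,d)  →  {above(a), above(d), inpos(a), on(a), on(c), on(d), ready(c,b), ready(c,c), ready(d,a), ready(d,b), ready(d,c), ready(d,d)}
2. bind(d,b)  →  {above(a), above(b), above(d), inpos(a), on(a), on(c), on(d), ready(b,d), ready(c,b), ready(c,c), ready(d,a), ready(d,b), ready(d,c), ready(d,d)}
3. free(c,b)  →  {above(a), above(c), above(d), inpos(a), on(a), on(c), on(d), ready(b,c), ready(b,d), ready(d,a), ready(d,b), ready(d,c), ready(d,d)}

bind(a,d); bind(d,b); free(c,b)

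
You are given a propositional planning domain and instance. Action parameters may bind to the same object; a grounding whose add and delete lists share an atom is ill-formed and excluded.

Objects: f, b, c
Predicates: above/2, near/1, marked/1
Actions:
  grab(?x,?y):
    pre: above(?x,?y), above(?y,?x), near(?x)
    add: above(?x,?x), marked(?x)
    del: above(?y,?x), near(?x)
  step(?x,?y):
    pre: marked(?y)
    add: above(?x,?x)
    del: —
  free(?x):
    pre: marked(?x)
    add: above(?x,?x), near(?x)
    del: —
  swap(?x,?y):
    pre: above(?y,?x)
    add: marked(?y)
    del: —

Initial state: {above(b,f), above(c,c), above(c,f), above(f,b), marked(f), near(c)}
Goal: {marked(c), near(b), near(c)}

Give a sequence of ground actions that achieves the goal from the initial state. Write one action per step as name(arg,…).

swap(f,b); free(b); swap(f,c)

1. swap(f,b)  →  {above(b,f), above(c,c), above(c,f), above(f,b), marked(b), marked(f), near(c)}
2. free(b)  →  {above(b,b), above(b,f), above(c,c), above(c,f), above(f,b), marked(b), marked(f), near(b), near(c)}
3. swap(f,c)  →  {above(b,b), above(b,f), above(c,c), above(c,f), above(f,b), marked(b), marked(c), marked(f), near(b), near(c)}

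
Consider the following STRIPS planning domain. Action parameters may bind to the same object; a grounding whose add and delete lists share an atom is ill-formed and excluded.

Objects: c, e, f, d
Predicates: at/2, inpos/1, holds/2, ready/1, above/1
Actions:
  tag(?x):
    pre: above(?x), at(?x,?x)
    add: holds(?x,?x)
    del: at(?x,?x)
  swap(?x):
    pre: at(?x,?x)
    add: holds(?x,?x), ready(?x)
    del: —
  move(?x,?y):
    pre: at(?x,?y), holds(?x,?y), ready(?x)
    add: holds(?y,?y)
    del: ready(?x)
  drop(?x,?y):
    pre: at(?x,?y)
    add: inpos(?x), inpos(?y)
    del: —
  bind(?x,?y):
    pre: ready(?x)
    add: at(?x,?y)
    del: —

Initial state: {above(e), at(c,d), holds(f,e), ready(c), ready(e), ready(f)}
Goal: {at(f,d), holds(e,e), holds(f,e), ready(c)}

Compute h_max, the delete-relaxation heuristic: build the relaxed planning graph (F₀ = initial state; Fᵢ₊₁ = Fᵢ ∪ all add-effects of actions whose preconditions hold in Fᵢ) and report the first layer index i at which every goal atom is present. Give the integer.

F0 = init (6 atoms)
F1 = F0 ∪ {at(c,c), at(c,e), at(c,f), at(e,c), at(e,d), at(e,e), at(e,f), at(f,c), at(f,d), at(f,e), at(f,f), inpos(c), inpos(d)}  (19 atoms)
F2 = F1 ∪ {holds(c,c), holds(e,e), holds(f,f), inpos(e), inpos(f)}  (24 atoms)
goal ⊆ F2  ⇒  h_max = 2

2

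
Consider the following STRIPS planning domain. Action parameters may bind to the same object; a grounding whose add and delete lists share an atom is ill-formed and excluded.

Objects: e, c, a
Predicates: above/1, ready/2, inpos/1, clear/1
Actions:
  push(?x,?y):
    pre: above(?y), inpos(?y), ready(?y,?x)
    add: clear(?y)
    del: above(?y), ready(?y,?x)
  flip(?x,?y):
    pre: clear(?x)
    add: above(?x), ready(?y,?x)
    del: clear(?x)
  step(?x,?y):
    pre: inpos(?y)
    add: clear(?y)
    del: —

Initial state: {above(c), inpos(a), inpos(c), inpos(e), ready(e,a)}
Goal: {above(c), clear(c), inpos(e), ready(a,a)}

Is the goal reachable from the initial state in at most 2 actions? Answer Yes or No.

1. step(e,c)  →  {above(c), clear(c), inpos(a), inpos(c), inpos(e), ready(e,a)}
2. step(e,a)  →  {above(c), clear(a), clear(c), inpos(a), inpos(c), inpos(e), ready(e,a)}
3. flip(a,a)  →  {above(a), above(c), clear(c), inpos(a), inpos(c), inpos(e), ready(a,a), ready(e,a)}
optimal plan length = 3; 3 > 2

No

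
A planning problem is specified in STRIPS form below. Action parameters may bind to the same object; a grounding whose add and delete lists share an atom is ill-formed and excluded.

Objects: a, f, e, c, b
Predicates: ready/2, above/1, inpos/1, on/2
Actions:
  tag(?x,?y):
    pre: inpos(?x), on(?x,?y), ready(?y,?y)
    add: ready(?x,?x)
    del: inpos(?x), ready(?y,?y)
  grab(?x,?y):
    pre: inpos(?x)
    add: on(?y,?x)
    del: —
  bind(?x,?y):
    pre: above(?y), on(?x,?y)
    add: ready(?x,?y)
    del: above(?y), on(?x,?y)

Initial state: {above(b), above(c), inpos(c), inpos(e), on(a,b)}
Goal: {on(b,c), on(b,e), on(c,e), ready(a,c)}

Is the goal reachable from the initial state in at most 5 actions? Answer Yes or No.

1. grab(e,c)  →  {above(b), above(c), inpos(c), inpos(e), on(a,b), on(c,e)}
2. grab(e,b)  →  {above(b), above(c), inpos(c), inpos(e), on(a,b), on(b,e), on(c,e)}
3. grab(c,a)  →  {above(b), above(c), inpos(c), inpos(e), on(a,b), on(a,c), on(b,e), on(c,e)}
4. grab(c,b)  →  {above(b), above(c), inpos(c), inpos(e), on(a,b), on(a,c), on(b,c), on(b,e), on(c,e)}
5. bind(a,c)  →  {above(b), inpos(c), inpos(e), on(a,b), on(b,c), on(b,e), on(c,e), ready(a,c)}
optimal plan length = 5; 5 ≤ 5

Yes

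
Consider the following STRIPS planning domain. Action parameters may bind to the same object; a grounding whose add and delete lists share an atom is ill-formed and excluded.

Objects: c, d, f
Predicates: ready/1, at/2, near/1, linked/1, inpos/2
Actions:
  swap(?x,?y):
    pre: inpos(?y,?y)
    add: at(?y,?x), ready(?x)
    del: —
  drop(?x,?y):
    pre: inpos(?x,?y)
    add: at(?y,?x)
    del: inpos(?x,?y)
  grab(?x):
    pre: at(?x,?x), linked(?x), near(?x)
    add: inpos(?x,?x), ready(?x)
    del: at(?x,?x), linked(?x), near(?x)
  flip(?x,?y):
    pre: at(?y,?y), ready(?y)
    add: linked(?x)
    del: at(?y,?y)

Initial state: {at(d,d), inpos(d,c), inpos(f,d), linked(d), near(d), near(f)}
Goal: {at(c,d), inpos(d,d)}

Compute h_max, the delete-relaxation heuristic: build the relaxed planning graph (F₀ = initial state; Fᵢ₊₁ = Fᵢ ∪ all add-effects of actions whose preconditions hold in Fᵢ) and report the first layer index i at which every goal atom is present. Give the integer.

1

F0 = init (6 atoms)
F1 = F0 ∪ {at(c,d), at(d,f), inpos(d,d), ready(d)}  (10 atoms)
goal ⊆ F1  ⇒  h_max = 1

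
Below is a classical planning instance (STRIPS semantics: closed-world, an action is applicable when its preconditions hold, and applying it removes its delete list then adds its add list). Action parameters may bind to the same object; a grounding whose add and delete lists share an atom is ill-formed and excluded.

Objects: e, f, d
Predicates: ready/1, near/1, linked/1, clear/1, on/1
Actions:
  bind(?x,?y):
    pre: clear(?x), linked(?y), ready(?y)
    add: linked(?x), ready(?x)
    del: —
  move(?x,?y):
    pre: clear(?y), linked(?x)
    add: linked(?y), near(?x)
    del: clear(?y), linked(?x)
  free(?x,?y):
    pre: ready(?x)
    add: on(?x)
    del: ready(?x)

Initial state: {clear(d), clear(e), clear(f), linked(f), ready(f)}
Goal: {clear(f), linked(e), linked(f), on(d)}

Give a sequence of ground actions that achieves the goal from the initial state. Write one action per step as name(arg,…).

bind(e,f); bind(d,e); free(d,e)

1. bind(e,f)  →  {clear(d), clear(e), clear(f), linked(e), linked(f), ready(e), ready(f)}
2. bind(d,e)  →  {clear(d), clear(e), clear(f), linked(d), linked(e), linked(f), ready(d), ready(e), ready(f)}
3. free(d,e)  →  {clear(d), clear(e), clear(f), linked(d), linked(e), linked(f), on(d), ready(e), ready(f)}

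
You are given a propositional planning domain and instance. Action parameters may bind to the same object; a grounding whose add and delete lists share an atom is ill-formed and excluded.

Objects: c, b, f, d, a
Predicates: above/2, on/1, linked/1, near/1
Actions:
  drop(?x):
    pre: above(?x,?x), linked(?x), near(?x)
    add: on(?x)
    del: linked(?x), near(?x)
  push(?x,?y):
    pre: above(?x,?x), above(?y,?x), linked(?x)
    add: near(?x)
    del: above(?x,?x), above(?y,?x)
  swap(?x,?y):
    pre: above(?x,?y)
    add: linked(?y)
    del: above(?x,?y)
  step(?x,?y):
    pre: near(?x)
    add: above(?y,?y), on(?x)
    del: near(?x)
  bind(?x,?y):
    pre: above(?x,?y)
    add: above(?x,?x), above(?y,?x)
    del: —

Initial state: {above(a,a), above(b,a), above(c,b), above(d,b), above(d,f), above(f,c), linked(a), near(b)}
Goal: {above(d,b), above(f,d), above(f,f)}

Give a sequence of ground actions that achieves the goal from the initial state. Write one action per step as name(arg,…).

step(b,f); bind(d,f)

1. step(b,f)  →  {above(a,a), above(b,a), above(c,b), above(d,b), above(d,f), above(f,c), above(f,f), linked(a), on(b)}
2. bind(d,f)  →  {above(a,a), above(b,a), above(c,b), above(d,b), above(d,d), above(d,f), above(f,c), above(f,d), above(f,f), linked(a), on(b)}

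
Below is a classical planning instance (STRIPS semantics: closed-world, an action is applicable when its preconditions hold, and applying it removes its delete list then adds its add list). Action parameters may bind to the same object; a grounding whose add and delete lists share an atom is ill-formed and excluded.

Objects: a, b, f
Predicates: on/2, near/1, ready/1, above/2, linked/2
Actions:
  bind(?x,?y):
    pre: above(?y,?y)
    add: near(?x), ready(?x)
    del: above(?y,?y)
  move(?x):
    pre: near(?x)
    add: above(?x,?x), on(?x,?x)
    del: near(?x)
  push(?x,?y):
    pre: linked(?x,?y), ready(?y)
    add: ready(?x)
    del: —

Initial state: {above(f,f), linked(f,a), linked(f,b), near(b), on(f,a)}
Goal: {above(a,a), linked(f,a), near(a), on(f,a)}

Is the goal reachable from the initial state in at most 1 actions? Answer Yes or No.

No

1. bind(a,f)  →  {linked(f,a), linked(f,b), near(a), near(b), on(f,a), ready(a)}
2. move(a)  →  {above(a,a), linked(f,a), linked(f,b), near(b), on(a,a), on(f,a), ready(a)}
3. move(b)  →  {above(a,a), above(b,b), linked(f,a), linked(f,b), on(a,a), on(b,b), on(f,a), ready(a)}
4. bind(a,b)  →  {above(a,a), linked(f,a), linked(f,b), near(a), on(a,a), on(b,b), on(f,a), ready(a)}
optimal plan length = 4; 4 > 1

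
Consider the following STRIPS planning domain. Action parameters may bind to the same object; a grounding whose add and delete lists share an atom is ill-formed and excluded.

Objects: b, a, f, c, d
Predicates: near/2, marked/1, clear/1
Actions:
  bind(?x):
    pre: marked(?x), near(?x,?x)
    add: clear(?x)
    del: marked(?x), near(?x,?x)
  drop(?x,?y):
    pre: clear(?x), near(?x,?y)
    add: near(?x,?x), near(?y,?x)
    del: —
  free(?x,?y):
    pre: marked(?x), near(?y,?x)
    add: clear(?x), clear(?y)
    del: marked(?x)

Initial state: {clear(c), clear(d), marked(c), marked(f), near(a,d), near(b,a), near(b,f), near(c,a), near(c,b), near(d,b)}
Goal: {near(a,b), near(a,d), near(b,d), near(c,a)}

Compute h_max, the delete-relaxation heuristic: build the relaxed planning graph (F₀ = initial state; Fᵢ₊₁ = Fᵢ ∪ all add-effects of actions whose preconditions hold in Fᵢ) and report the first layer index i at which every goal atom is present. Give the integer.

F0 = init (10 atoms)
F1 = F0 ∪ {clear(b), clear(f), near(a,c), near(b,c), near(b,d), near(c,c), near(d,d)}  (17 atoms)
F2 = F1 ∪ {clear(a), near(a,b), near(b,b), near(f,b)}  (21 atoms)
goal ⊆ F2  ⇒  h_max = 2

2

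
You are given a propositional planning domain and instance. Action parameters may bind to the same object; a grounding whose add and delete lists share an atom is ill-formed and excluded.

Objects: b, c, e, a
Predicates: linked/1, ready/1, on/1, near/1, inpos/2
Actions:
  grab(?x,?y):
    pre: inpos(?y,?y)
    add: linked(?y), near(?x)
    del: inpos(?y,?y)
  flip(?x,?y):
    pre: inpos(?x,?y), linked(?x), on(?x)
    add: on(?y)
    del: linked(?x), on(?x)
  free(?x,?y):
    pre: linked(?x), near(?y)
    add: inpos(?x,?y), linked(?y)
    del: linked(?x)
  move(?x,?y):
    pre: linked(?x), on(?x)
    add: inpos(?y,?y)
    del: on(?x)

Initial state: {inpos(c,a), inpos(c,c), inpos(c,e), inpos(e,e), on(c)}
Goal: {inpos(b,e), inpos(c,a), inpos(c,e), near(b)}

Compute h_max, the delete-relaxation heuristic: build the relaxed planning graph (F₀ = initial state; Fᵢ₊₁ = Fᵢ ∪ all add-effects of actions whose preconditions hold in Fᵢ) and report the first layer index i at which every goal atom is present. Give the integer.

F0 = init (5 atoms)
F1 = F0 ∪ {linked(c), linked(e), near(a), near(b), near(c), near(e)}  (11 atoms)
F2 = F1 ∪ {inpos(a,a), inpos(b,b), inpos(c,b), inpos(e,a), inpos(e,b), inpos(e,c), linked(a), linked(b), on(a), on(e)}  (21 atoms)
F3 = F2 ∪ {inpos(a,b), inpos(a,c), inpos(a,e), inpos(b,a), inpos(b,c), inpos(b,e), on(b)}  (28 atoms)
goal ⊆ F3  ⇒  h_max = 3

3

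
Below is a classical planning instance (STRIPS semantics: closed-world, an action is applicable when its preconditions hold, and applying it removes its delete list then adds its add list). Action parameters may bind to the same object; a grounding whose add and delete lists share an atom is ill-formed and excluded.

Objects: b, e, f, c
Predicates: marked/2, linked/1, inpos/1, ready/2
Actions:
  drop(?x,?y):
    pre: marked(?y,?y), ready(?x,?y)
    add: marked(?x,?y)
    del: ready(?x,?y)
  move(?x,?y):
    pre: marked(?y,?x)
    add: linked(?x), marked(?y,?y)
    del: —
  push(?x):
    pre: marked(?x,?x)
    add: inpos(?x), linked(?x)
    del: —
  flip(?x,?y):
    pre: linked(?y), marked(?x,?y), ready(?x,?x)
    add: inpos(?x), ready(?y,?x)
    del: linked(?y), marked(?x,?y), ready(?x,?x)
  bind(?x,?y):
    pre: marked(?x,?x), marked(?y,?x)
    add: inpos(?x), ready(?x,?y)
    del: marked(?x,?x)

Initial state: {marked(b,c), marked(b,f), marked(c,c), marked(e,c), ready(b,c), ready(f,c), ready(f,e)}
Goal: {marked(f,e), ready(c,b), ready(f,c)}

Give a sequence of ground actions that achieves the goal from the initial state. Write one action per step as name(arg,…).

1. move(c,e)  →  {linked(c), marked(b,c), marked(b,f), marked(c,c), marked(e,c), marked(e,e), ready(b,c), ready(f,c), ready(f,e)}
2. drop(f,e)  →  {linked(c), marked(b,c), marked(b,f), marked(c,c), marked(e,c), marked(e,e), marked(f,e), ready(b,c), ready(f,c)}
3. bind(c,b)  →  {inpos(c), linked(c), marked(b,c), marked(b,f), marked(e,c), marked(e,e), marked(f,e), ready(b,c), ready(c,b), ready(f,c)}

move(c,e); drop(f,e); bind(c,b)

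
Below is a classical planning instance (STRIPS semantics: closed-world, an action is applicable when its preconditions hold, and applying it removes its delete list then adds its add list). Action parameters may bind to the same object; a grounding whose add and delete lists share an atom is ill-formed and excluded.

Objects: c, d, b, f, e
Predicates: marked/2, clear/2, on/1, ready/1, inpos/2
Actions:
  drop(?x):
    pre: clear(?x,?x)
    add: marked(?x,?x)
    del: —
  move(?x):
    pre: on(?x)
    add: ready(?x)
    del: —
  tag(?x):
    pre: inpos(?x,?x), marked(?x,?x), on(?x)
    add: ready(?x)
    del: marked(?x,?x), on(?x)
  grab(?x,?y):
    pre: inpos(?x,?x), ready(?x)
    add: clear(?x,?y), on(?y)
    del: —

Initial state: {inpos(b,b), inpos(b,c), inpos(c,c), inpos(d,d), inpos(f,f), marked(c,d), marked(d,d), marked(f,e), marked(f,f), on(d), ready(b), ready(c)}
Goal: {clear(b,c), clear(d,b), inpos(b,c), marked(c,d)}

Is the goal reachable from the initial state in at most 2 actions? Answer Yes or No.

1. move(d)  →  {inpos(b,b), inpos(b,c), inpos(c,c), inpos(d,d), inpos(f,f), marked(c,d), marked(d,d), marked(f,e), marked(f,f), on(d), ready(b), ready(c), ready(d)}
2. grab(d,b)  →  {clear(d,b), inpos(b,b), inpos(b,c), inpos(c,c), inpos(d,d), inpos(f,f), marked(c,d), marked(d,d), marked(f,e), marked(f,f), on(b), on(d), ready(b), ready(c), ready(d)}
3. grab(b,c)  →  {clear(b,c), clear(d,b), inpos(b,b), inpos(b,c), inpos(c,c), inpos(d,d), inpos(f,f), marked(c,d), marked(d,d), marked(f,e), marked(f,f), on(b), on(c), on(d), ready(b), ready(c), ready(d)}
optimal plan length = 3; 3 > 2

No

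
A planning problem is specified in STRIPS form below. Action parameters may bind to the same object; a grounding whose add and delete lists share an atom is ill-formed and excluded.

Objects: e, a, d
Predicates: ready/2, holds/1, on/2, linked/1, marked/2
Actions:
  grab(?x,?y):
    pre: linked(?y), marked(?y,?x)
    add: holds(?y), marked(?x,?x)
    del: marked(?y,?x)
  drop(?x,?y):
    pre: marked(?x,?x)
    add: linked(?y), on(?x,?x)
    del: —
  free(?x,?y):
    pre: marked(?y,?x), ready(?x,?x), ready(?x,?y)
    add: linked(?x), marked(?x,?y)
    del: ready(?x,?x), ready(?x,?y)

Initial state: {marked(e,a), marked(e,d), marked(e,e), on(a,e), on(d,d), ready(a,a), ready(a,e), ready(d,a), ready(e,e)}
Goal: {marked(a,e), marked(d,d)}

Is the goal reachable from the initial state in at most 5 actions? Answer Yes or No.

1. drop(e,e)  →  {linked(e), marked(e,a), marked(e,d), marked(e,e), on(a,e), on(d,d), on(e,e), ready(a,a), ready(a,e), ready(d,a), ready(e,e)}
2. grab(d,e)  →  {holds(e), linked(e), marked(d,d), marked(e,a), marked(e,e), on(a,e), on(d,d), on(e,e), ready(a,a), ready(a,e), ready(d,a), ready(e,e)}
3. free(a,e)  →  {holds(e), linked(a), linked(e), marked(a,e), marked(d,d), marked(e,a), marked(e,e), on(a,e), on(d,d), on(e,e), ready(d,a), ready(e,e)}
optimal plan length = 3; 3 ≤ 5

Yes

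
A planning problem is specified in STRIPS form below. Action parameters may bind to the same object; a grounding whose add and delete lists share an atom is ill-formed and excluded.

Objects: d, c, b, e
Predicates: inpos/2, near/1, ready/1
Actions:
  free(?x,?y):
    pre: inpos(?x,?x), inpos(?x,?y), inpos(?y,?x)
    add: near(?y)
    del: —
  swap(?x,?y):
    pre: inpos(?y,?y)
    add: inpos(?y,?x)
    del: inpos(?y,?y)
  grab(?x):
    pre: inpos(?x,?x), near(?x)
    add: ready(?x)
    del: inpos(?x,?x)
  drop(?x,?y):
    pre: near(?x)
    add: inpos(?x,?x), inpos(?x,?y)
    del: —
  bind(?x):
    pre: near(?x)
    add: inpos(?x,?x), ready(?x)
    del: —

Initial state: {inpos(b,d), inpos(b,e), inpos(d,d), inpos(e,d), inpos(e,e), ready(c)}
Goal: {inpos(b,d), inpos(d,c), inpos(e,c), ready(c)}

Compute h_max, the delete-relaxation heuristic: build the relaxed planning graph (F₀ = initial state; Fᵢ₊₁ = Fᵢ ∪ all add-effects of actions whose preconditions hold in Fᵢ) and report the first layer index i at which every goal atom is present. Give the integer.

F0 = init (6 atoms)
F1 = F0 ∪ {inpos(d,b), inpos(d,c), inpos(d,e), inpos(e,b), inpos(e,c), near(d), near(e)}  (13 atoms)
goal ⊆ F1  ⇒  h_max = 1

1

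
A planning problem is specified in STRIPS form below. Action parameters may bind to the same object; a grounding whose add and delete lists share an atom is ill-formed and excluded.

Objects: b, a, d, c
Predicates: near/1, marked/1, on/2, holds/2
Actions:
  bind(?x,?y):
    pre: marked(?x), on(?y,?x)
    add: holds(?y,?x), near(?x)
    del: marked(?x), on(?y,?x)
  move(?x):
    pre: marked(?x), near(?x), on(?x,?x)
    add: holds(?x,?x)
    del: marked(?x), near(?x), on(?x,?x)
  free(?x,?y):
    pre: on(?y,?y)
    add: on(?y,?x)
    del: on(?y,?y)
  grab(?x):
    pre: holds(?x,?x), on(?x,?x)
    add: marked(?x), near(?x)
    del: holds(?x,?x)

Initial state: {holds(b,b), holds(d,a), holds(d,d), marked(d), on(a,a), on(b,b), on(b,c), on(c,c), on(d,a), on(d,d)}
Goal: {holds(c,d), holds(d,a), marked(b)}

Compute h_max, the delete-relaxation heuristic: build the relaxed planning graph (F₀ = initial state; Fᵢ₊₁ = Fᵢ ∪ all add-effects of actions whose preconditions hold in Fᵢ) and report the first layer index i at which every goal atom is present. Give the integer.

2

F0 = init (10 atoms)
F1 = F0 ∪ {marked(b), near(b), near(d), on(a,b), on(a,c), on(a,d), on(b,a), on(b,d), on(c,a), on(c,b), on(c,d), on(d,b), on(d,c)}  (23 atoms)
F2 = F1 ∪ {holds(a,b), holds(a,d), holds(b,d), holds(c,b), holds(c,d), holds(d,b)}  (29 atoms)
goal ⊆ F2  ⇒  h_max = 2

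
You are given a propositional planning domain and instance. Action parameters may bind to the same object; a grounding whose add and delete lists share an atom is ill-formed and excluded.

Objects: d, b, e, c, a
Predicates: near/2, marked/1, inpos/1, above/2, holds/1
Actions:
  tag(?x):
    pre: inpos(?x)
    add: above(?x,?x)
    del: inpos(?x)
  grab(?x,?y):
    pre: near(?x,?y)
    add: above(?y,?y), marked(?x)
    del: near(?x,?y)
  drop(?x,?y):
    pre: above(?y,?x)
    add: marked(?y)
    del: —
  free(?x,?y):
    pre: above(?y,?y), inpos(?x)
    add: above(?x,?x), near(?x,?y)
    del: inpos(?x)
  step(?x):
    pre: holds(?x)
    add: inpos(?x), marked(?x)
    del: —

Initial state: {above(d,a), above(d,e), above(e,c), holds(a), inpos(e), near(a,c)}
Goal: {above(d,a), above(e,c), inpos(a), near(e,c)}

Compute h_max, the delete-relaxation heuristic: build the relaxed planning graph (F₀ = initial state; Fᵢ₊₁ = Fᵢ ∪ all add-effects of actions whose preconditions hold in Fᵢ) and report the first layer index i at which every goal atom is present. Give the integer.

F0 = init (6 atoms)
F1 = F0 ∪ {above(c,c), above(e,e), inpos(a), marked(a), marked(d), marked(e)}  (12 atoms)
F2 = F1 ∪ {above(a,a), marked(c), near(a,e), near(e,c), near(e,e)}  (17 atoms)
goal ⊆ F2  ⇒  h_max = 2

2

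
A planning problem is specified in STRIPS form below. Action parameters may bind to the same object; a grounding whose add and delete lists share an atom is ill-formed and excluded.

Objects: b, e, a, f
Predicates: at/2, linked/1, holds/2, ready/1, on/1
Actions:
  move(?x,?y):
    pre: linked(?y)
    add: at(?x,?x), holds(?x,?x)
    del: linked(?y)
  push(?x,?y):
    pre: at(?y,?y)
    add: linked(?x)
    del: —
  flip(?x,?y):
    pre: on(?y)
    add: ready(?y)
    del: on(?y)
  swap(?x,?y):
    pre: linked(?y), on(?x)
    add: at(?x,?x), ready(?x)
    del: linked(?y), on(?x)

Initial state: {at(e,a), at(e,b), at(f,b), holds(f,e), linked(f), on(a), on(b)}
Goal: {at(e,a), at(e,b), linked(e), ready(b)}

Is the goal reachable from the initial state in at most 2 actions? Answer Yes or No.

Yes

1. swap(b,f)  →  {at(b,b), at(e,a), at(e,b), at(f,b), holds(f,e), on(a), ready(b)}
2. push(e,b)  →  {at(b,b), at(e,a), at(e,b), at(f,b), holds(f,e), linked(e), on(a), ready(b)}
optimal plan length = 2; 2 ≤ 2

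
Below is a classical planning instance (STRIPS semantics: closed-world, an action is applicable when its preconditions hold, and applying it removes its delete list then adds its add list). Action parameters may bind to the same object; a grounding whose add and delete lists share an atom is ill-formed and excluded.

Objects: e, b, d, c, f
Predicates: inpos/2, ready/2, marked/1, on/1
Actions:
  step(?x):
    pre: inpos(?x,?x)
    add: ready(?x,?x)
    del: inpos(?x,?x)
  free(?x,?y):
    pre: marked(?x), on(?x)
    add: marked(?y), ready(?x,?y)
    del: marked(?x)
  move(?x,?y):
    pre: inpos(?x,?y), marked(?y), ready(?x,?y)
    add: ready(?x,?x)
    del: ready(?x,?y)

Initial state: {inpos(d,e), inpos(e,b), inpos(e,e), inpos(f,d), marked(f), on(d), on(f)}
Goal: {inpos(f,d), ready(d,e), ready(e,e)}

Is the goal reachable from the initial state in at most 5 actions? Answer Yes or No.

Yes

1. step(e)  →  {inpos(d,e), inpos(e,b), inpos(f,d), marked(f), on(d), on(f), ready(e,e)}
2. free(f,d)  →  {inpos(d,e), inpos(e,b), inpos(f,d), marked(d), on(d), on(f), ready(e,e), ready(f,d)}
3. free(d,e)  →  {inpos(d,e), inpos(e,b), inpos(f,d), marked(e), on(d), on(f), ready(d,e), ready(e,e), ready(f,d)}
optimal plan length = 3; 3 ≤ 5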